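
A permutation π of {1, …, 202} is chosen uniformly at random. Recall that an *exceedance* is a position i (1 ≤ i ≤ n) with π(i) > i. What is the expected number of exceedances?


Write X = Σ_{i=1}^{202} X_i, where X_i = 1_{π(i) > i}.
For each fixed i, π(i) is uniform over {1, …, 202} (marginal of a uniform permutation), so P[π(i) > i] = (n − i)/n. Summing: Σ_{i=1}^{202} (n − i)/n = (0 + 1 + … + 201)/202 = 202(202 − 1)/(2·202) = (202 − 1)/2.
Hence E[X] = Σ_{i=1}^{202} (202 − i)/202 = 201/2 ≈ 100.5000.

E[X] = 201/2 = 100.5000.


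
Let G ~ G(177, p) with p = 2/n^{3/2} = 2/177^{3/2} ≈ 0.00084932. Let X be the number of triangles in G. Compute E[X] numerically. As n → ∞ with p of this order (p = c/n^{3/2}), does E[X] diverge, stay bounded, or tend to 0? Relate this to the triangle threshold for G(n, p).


Number of potential triangles: C(177, 3) = 908600.
Each occurs with probability p³ ≈ (0.00084932)³ ≈ 6.1264697e-10.
By linearity: E[X] = C(177, 3)·p³ ≈ 908600 · 6.1264697e-10 ≈ 0.00056.
Since α = 3/2 > 1, p = c/n^{3/2} = o(1/n) is below the triangle threshold p ~ 1/n. Asymptotically E[X] ~ (c³/6)·n^{3(1−α)} = (2³/6)·n^{-1.5} → 0, so by Markov's inequality G has no triangles w.h.p.

E[X] ≈ 0.00056; in regime p = Θ(1/n^{3/2}) E[X] tends to 0 (below the triangle threshold p ~ 1/n).


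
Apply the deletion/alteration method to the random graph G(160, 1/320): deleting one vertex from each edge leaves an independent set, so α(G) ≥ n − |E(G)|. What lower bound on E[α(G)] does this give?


E[|E(G)|] = C(160, 2)·p = 12720 · (1/320) = 159/4.
E[α(G)] ≥ n − E[|E(G)|] = 160 − 159/4 = 481/4.
Numerically: ≈ 120.250000.
(This is only a lower bound; the true E[α(G)] may be larger.)

E[α(G)] ≥ 481/4 ≈ 120.250000.


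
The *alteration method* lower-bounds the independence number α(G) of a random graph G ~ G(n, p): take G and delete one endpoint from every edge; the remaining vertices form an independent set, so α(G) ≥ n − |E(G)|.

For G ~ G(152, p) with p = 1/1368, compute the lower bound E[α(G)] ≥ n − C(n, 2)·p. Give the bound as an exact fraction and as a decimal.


E[|E(G)|] = C(152, 2)·p = 11476 · (1/1368) = 151/18.
E[α(G)] ≥ n − E[|E(G)|] = 152 − 151/18 = 2585/18.
Numerically: ≈ 143.611.
(This is only a lower bound; the true E[α(G)] may be larger.)

E[α(G)] ≥ 2585/18 ≈ 143.611.


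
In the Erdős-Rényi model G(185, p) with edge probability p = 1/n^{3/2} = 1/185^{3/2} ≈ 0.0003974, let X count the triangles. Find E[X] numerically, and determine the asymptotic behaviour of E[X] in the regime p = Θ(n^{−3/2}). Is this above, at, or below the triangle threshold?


Number of potential triangles: C(185, 3) = 1038220.
Each occurs with probability p³ ≈ (0.0003974)³ ≈ 6.276640e-11.
By linearity: E[X] = C(185, 3)·p³ ≈ 1038220 · 6.276640e-11 ≈ 0.0001.
Since α = 3/2 > 1, p = c/n^{3/2} = o(1/n) is below the triangle threshold p ~ 1/n. Asymptotically E[X] ~ (c³/6)·n^{3(1−α)} = (1³/6)·n^{-1.5} → 0, so by Markov's inequality G has no triangles w.h.p.

E[X] ≈ 0.0001; in regime p = Θ(1/n^{3/2}) E[X] tends to 0 (below the triangle threshold p ~ 1/n).


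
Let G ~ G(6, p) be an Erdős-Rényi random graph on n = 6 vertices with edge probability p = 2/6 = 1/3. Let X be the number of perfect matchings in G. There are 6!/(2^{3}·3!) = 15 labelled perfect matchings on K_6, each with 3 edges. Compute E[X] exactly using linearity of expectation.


K_6 has 6!/(2^{3}·3!) = 15 labelled perfect matchings.
For each such perfect matching H, let X_H = 1 if all 3 edges of H are present in G. Then P[X_H = 1] = p^{3} = (1/3)^{3} = 1/27.
By linearity of expectation: E[X] = Σ_H E[X_H] = 15 · p^{3} = 15 · 1/27 = 5/9.
Numerically: E[X] ≈ 0.555556.

E[X] = 15 · (1/3)^{3} = 5/9 ≈ 0.555556.


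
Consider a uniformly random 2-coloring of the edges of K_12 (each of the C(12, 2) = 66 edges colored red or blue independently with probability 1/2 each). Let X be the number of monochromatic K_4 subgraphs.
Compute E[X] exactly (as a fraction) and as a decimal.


Let X = Σ_S X_S over the C(12, 4) = 495 subsets S of size 4, where X_S = 1 if the K_4 on S is monochromatic.
For a fixed S, the K_4 on S has C(4, 2) = 6 edges. P[all 6 edges red] = (1/2)^6, and likewise for blue, so P[monochromatic] = 2·(1/2)^6 = 2^{1 − 6} = 1/32.
Summing: E[X] = C(12, 4) · 2^{1 − 6} = 495 · 1/32 = 495/32.
Numerically: E[X] ≈ 15.4688.

E[X] = C(12,4)·2^(1−C(4,2)) = 495/32 ≈ 15.4688.


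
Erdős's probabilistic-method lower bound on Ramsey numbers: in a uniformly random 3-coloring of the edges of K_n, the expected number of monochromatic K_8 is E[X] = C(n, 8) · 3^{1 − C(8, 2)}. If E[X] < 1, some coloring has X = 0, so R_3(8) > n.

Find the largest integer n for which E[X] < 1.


We need C(n, 8) · 3^{1 − 28} < 1, i.e. C(n, 8) < 3^{28 − 1} = 7625597484987.
Check values of n near the boundary:
  n = 155: C(155, 8) = 6876747915675; 6876747915675 < 7625597484987? YES
  n = 156: C(156, 8) = 7248464019225; 7248464019225 < 7625597484987? YES
  n = 157: C(157, 8) = 7637643295425; 7637643295425 < 7625597484987? NO
  n = 158: C(158, 8) = 8044984271181; 8044984271181 < 7625597484987? NO
The largest n with C(n, 8) < 7625597484987 is n = 156 (where E[X] = 805384891025/847288609443 ≈ 0.95054). Hence R_3(8) > 156, i.e. R_3(8) ≥ 157.

Largest n = 156; hence R_3(8) > 156.


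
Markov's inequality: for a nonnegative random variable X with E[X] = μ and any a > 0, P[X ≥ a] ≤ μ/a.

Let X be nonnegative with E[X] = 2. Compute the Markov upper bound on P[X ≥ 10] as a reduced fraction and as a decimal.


μ = E[X] = 2, a = 10.
Markov: P[X ≥ 10] ≤ μ/a = (2)/10 = 1/5.
Numerically: ≈ 0.200000.
(Since a = 10 > μ = 2.000000, the bound 1/5 is < 1 and informative.)

P[X ≥ 10] ≤ 1/5 ≈ 0.200000.


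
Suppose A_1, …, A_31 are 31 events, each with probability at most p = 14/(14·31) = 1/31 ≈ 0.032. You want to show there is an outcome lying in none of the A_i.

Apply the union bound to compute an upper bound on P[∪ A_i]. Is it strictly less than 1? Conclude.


Union bound: P[∪_{i=1}^{31} A_i] ≤ Σ_i P[A_i] ≤ 31·p = 31·(1/31) = 1.
Numerically: 1 ≈ 1.000.
Is 1 < 1? NO.
Since the bound 1 is ≥ 1, the union bound is uninformative here; it does NOT by itself certify existence.

31·p = 1 ≈ 1.000; existence NOT certified by the union bound.


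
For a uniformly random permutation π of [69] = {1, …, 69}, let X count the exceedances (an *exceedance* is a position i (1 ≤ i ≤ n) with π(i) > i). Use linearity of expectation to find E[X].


Write X = Σ_{i=1}^{69} X_i, where X_i = 1_{π(i) > i}.
For each fixed i, π(i) is uniform over {1, …, 69} (marginal of a uniform permutation), so P[π(i) > i] = (n − i)/n. Summing: Σ_{i=1}^{69} (n − i)/n = (0 + 1 + … + 68)/69 = 69(69 − 1)/(2·69) = (69 − 1)/2.
Hence E[X] = Σ_{i=1}^{69} (69 − i)/69 = 34 ≈ 34.000000.

E[X] = 34 = 34.000000.


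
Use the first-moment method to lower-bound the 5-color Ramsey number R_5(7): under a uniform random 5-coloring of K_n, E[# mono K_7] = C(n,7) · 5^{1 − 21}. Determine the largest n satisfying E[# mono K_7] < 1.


We need C(n, 7) · 5^{1 − 21} < 1, i.e. C(n, 7) < 5^{21 − 1} = 95367431640625.
Check values of n near the boundary:
  n = 335: C(335, 7) = 88202498238195; 88202498238195 < 95367431640625? YES
  n = 336: C(336, 7) = 90079147136880; 90079147136880 < 95367431640625? YES
  n = 337: C(337, 7) = 91989916924632; 91989916924632 < 95367431640625? YES
  n = 338: C(338, 7) = 93935323022736; 93935323022736 < 95367431640625? YES
  n = 339: C(339, 7) = 95915887062372; 95915887062372 < 95367431640625? NO
  n = 340: C(340, 7) = 97932136940560; 97932136940560 < 95367431640625? NO
The largest n with C(n, 7) < 95367431640625 is n = 338 (where E[X] = 93935323022736/95367431640625 ≈ 0.98498). Hence R_5(7) > 338, i.e. R_5(7) ≥ 339.

Largest n = 338; hence R_5(7) > 338.


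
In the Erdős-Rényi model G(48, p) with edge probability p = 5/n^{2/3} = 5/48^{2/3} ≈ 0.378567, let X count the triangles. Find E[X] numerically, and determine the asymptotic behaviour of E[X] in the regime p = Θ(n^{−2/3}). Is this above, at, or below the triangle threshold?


Number of potential triangles: C(48, 3) = 17296.
Each occurs with probability p³ ≈ (0.378567)³ ≈ 5.42534722e-02.
By linearity: E[X] = C(48, 3)·p³ ≈ 17296 · 5.42534722e-02 ≈ 938.368056.
Since α = 2/3 < 1, p = c/n^{2/3} ≫ 1/n is above the triangle threshold p ~ 1/n. Asymptotically E[X] ~ (c³/6)·n^{3(1−α)} = (5³/6)·n^{1} → ∞; triangles are abundant w.h.p.

E[X] ≈ 938.368056; in regime p = Θ(1/n^{2/3}) E[X] diverges (above the triangle threshold p ~ 1/n).


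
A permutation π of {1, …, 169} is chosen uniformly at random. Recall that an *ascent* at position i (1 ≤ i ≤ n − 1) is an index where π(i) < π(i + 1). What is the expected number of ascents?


Write X = Σ X_I over i = 1, …, 168, with X_I the indicator of one ascent.
There are 168 indicators.
For each fixed i, the pair (π(i), π(i+1)) is a uniformly random ordered pair of distinct values from {1, …, 169}; by symmetry P[π(i) < π(i+1)] = 1/2.
By linearity: E[X] = 168 · (1/2) = (169 − 1) · (1/2) = 84 ≈ 84.00000.

E[X] = 84 = 84.00000.


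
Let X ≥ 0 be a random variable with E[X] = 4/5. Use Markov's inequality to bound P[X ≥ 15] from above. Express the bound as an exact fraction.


μ = E[X] = 4/5, a = 15.
Markov: P[X ≥ 15] ≤ μ/a = (4/5)/15 = 4/75.
Numerically: ≈ 0.0533.
(Since a = 15 > μ = 0.8000, the bound 4/75 is < 1 and informative.)

P[X ≥ 15] ≤ 4/75 ≈ 0.0533.


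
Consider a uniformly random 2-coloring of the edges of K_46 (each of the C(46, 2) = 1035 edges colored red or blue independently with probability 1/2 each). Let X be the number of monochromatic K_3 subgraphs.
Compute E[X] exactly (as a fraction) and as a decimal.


Let X = Σ_S X_S over the C(46, 3) = 15180 subsets S of size 3, where X_S = 1 if the K_3 on S is monochromatic.
For a fixed S, the K_3 on S has C(3, 2) = 3 edges. P[all 3 edges red] = (1/2)^3, and likewise for blue, so P[monochromatic] = 2·(1/2)^3 = 2^{1 − 3} = 1/4.
By linearity: E[X] = C(46, 3) · 2^{1 − 3} = 15180 · 1/4 = 3795.
Numerically: E[X] ≈ 3795.00000.

E[X] = C(46,3)·2^(1−C(3,2)) = 3795 ≈ 3795.00000.


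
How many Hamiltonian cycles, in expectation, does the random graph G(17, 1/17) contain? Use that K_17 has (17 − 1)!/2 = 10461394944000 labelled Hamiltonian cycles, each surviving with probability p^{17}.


K_17 has (17 − 1)!/2 = 10461394944000 labelled Hamiltonian cycles.
For each such Hamiltonian cycle H, let X_H = 1 if all 17 edges of H are present in G. Then P[X_H = 1] = p^{17} = (1/17)^{17} = 1/827240261886336764177.
By linearity: E[X] = Σ_H E[X_H] = 10461394944000 · p^{17} = 10461394944000 · 1/827240261886336764177 = 10461394944000/827240261886336764177.
Numerically: E[X] ≈ 1.2646e-08.

E[X] = 10461394944000 · (1/17)^{17} = 10461394944000/827240261886336764177 ≈ 1.2646e-08.


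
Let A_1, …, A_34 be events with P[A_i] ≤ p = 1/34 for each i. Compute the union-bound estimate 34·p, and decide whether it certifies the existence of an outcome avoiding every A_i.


Union bound: P[∪_{i=1}^{34} A_i] ≤ Σ_i P[A_i] ≤ 34·p = 34·(1/34) = 1.
Numerically: 1 ≈ 1.0000.
Is 1 < 1? NO.
Since the bound 1 is ≥ 1, the union bound is uninformative here; it does NOT by itself certify existence.

34·p = 1 ≈ 1.0000; existence NOT certified by the union bound.


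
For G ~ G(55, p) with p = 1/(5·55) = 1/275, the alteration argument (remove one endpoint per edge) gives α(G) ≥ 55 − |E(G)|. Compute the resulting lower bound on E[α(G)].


E[|E(G)|] = C(55, 2)·p = 1485 · (1/275) = 27/5.
E[α(G)] ≥ n − E[|E(G)|] = 55 − 27/5 = 248/5.
Numerically: ≈ 49.600000.
(This is only a lower bound; the true E[α(G)] may be larger.)

E[α(G)] ≥ 248/5 ≈ 49.600000.


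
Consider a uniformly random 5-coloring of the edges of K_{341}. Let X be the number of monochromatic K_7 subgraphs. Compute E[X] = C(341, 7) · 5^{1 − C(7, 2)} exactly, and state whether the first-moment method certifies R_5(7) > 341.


E[X] = C(341, 7) · 5^{1 − 21} = 99984606876440 · 5^{−20} = 99984606876440/95367431640625.
As a reduced fraction: E[X] = 19996921375288/19073486328125 ≈ 1.048.
Is E[X] < 1? NO.
Since E[X] ≥ 1, the first-moment bound is inconclusive at n = 341; it does NOT by itself certify R_5(7) > 341.

E[X] = 19996921375288/19073486328125 ≈ 1.048; E[X] ≥ 1; first-moment method inconclusive here.


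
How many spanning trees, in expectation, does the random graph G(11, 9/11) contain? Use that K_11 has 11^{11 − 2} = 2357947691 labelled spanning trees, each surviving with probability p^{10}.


K_11 has 11^{11 − 2} = 2357947691 labelled spanning trees.
For each such spanning tree H, let X_H = 1 if all 10 edges of H are present in G. Then P[X_H = 1] = p^{10} = (9/11)^{10} = 3486784401/25937424601.
By linearity: E[X] = Σ_H E[X_H] = 2357947691 · p^{10} = 2357947691 · 3486784401/25937424601 = 3486784401/11.
Numerically: E[X] ≈ 3.17e+08.

E[X] = 2357947691 · (9/11)^{10} = 3486784401/11 ≈ 3.17e+08.


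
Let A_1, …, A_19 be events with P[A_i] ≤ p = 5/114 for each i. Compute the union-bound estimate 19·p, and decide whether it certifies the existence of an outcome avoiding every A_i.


Union bound: P[∪_{i=1}^{19} A_i] ≤ Σ_i P[A_i] ≤ 19·p = 19·(5/114) = 5/6.
Numerically: 5/6 ≈ 0.8333333.
Is 5/6 < 1? YES.
Since P[∪ A_i] ≤ 5/6 < 1, the complement has P[∩ A_i^c] ≥ 1 − 5/6 = 1/6 > 0, so some outcome avoids every A_i.

19·p = 5/6 ≈ 0.8333333; existence CERTIFIED by the union bound.


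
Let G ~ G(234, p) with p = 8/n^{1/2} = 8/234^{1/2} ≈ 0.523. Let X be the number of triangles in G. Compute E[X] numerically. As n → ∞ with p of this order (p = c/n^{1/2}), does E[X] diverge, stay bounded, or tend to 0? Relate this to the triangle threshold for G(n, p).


Number of potential triangles: C(234, 3) = 2108184.
Each occurs with probability p³ ≈ (0.523)³ ≈ 1.43036e-01.
By linearity: E[X] = C(234, 3)·p³ ≈ 2108184 · 1.43036e-01 ≈ 301546.775.
Since α = 1/2 < 1, p = c/n^{1/2} ≫ 1/n is above the triangle threshold p ~ 1/n. Asymptotically E[X] ~ (c³/6)·n^{3(1−α)} = (8³/6)·n^{1.5} → ∞; triangles are abundant w.h.p.

E[X] ≈ 301546.775; in regime p = Θ(1/n^{1/2}) E[X] diverges (above the triangle threshold p ~ 1/n).


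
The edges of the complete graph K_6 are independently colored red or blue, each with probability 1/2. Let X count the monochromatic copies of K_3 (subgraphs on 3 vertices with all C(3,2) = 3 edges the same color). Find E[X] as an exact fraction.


Let X = Σ_S X_S over the C(6, 3) = 20 subsets S of size 3, where X_S = 1 if the K_3 on S is monochromatic.
For a fixed S, the K_3 on S has C(3, 2) = 3 edges. P[all 3 edges red] = (1/2)^3, and likewise for blue, so P[monochromatic] = 2·(1/2)^3 = 2^{1 − 3} = 1/4.
By linearity of expectation: E[X] = C(6, 3) · 2^{1 − 3} = 20 · 1/4 = 5.
Numerically: E[X] ≈ 5.00000.

E[X] = C(6,3)·2^(1−C(3,2)) = 5 ≈ 5.00000.


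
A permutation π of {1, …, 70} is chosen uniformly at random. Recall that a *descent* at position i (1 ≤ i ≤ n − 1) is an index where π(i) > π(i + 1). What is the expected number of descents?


Write X = Σ X_I over i = 1, …, 69, with X_I the indicator of one descent.
There are 69 indicators.
For each fixed i, the pair (π(i), π(i+1)) is a uniformly random ordered pair of distinct values from {1, …, 70}; by symmetry P[π(i) > π(i+1)] = 1/2.
By linearity: E[X] = 69 · (1/2) = (70 − 1) · (1/2) = 69/2 ≈ 34.500000.

E[X] = 69/2 = 34.500000.


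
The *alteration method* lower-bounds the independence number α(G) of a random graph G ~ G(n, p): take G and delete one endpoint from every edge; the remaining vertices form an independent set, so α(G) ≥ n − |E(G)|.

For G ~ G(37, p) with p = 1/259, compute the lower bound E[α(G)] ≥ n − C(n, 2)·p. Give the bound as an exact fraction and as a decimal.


E[|E(G)|] = C(37, 2)·p = 666 · (1/259) = 18/7.
E[α(G)] ≥ n − E[|E(G)|] = 37 − 18/7 = 241/7.
Numerically: ≈ 34.4286.
(This is only a lower bound; the true E[α(G)] may be larger.)

E[α(G)] ≥ 241/7 ≈ 34.4286.


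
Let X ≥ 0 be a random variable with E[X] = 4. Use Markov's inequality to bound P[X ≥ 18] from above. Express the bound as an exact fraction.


μ = E[X] = 4, a = 18.
Markov: P[X ≥ 18] ≤ μ/a = (4)/18 = 2/9.
Numerically: ≈ 0.22222.
(Since a = 18 > μ = 4.00000, the bound 2/9 is < 1 and informative.)

P[X ≥ 18] ≤ 2/9 ≈ 0.22222.


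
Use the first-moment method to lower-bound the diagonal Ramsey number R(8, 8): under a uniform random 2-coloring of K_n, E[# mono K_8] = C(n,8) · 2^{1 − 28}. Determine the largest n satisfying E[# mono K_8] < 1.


We need C(n, 8) · 2^{1 − 28} < 1, i.e. C(n, 8) < 2^{28 − 1} = 134217728.
Check values of n near the boundary:
  n = 38: C(38, 8) = 48903492; 48903492 < 134217728? YES
  n = 39: C(39, 8) = 61523748; 61523748 < 134217728? YES
  n = 40: C(40, 8) = 76904685; 76904685 < 134217728? YES
  n = 41: C(41, 8) = 95548245; 95548245 < 134217728? YES
  n = 42: C(42, 8) = 118030185; 118030185 < 134217728? YES
  n = 43: C(43, 8) = 145008513; 145008513 < 134217728? NO
  n = 44: C(44, 8) = 177232627; 177232627 < 134217728? NO
  n = 45: C(45, 8) = 215553195; 215553195 < 134217728? NO
The largest n with C(n, 8) < 134217728 is n = 42 (where E[X] = 118030185/134217728 ≈ 0.879393). Hence R(8, 8) > 42, i.e. R(8, 8) ≥ 43.

Largest n = 42; hence R(8, 8) > 42.


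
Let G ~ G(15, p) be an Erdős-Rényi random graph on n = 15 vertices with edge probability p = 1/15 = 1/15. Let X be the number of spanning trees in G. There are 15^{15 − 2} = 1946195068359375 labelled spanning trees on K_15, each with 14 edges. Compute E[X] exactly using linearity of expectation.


K_15 has 15^{15 − 2} = 1946195068359375 labelled spanning trees.
For each such spanning tree H, let X_H = 1 if all 14 edges of H are present in G. Then P[X_H = 1] = p^{14} = (1/15)^{14} = 1/29192926025390625.
By linearity of expectation: E[X] = Σ_H E[X_H] = 1946195068359375 · p^{14} = 1946195068359375 · 1/29192926025390625 = 1/15.
Numerically: E[X] ≈ 0.066667.

E[X] = 1946195068359375 · (1/15)^{14} = 1/15 ≈ 0.066667.


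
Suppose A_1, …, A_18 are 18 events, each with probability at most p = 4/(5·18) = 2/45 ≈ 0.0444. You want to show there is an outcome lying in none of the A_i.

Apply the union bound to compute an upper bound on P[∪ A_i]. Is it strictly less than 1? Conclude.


Union bound: P[∪_{i=1}^{18} A_i] ≤ Σ_i P[A_i] ≤ 18·p = 18·(2/45) = 4/5.
Numerically: 4/5 ≈ 0.8000.
Is 4/5 < 1? YES.
Since P[∪ A_i] ≤ 4/5 < 1, the complement has P[∩ A_i^c] ≥ 1 − 4/5 = 1/5 > 0, so some outcome avoids every A_i.

18·p = 4/5 ≈ 0.8000; existence CERTIFIED by the union bound.


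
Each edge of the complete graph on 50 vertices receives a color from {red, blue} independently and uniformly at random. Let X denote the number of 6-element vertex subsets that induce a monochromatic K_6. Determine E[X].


Let X = Σ_S X_S over the C(50, 6) = 15890700 subsets S of size 6, where X_S = 1 if the K_6 on S is monochromatic.
For a fixed S, the K_6 on S has C(6, 2) = 15 edges. P[all 15 edges red] = (1/2)^15, and likewise for blue, so P[monochromatic] = 2·(1/2)^15 = 2^{1 − 15} = 1/16384.
By linearity: E[X] = C(50, 6) · 2^{1 − 15} = 15890700 · 1/16384 = 3972675/4096.
Numerically: E[X] ≈ 969.891357.

E[X] = C(50,6)·2^(1−C(6,2)) = 3972675/4096 ≈ 969.891357.


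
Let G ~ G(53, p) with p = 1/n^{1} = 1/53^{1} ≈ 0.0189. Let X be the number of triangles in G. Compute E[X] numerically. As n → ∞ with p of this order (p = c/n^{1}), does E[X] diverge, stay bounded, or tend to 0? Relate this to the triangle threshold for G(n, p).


Number of potential triangles: C(53, 3) = 23426.
Each occurs with probability p³ ≈ (0.0189)³ ≈ 6.71695e-06.
By linearity: E[X] = C(53, 3)·p³ ≈ 23426 · 6.71695e-06 ≈ 0.157.
Here α = 1, so p = 1/n is exactly at the triangle threshold p ~ 1/n. Asymptotically E[X] → c³/6 = 1³/6 = 1/6 ≈ 0.167, a bounded constant. In this regime the triangle count is asymptotically Poisson(c³/6).

E[X] ≈ 0.157; in regime p = Θ(1/n^{1}) E[X] stays bounded (at the triangle threshold p ~ 1/n).


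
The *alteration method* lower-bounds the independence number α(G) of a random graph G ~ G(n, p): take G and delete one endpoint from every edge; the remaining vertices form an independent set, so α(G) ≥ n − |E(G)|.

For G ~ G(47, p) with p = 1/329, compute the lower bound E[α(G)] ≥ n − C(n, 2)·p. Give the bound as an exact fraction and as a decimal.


E[|E(G)|] = C(47, 2)·p = 1081 · (1/329) = 23/7.
E[α(G)] ≥ n − E[|E(G)|] = 47 − 23/7 = 306/7.
Numerically: ≈ 43.71429.
(This is only a lower bound; the true E[α(G)] may be larger.)

E[α(G)] ≥ 306/7 ≈ 43.71429.


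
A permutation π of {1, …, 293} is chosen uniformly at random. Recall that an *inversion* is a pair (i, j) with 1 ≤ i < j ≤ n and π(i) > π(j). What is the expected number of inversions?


Write X = Σ X_I over the C(293, 2) = 42778 pairs i < j, with X_I the indicator of one inversion.
There are 42778 indicators.
For each fixed pair i < j, the values π(i) and π(j) are two distinct elements of {1, …, 293} in uniformly random order; by symmetry P[π(i) > π(j)] = 1/2.
By linearity: E[X] = 42778 · (1/2) = C(293, 2) · (1/2) = 42778/2 = 21389 ≈ 21389.000.

E[X] = 21389 = 21389.000.


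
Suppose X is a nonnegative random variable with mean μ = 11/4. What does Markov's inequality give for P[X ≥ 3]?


μ = E[X] = 11/4, a = 3.
Markov: P[X ≥ 3] ≤ μ/a = (11/4)/3 = 11/12.
Numerically: ≈ 0.917.
(Since a = 3 > μ = 2.750, the bound 11/12 is < 1 and informative.)

P[X ≥ 3] ≤ 11/12 ≈ 0.917.


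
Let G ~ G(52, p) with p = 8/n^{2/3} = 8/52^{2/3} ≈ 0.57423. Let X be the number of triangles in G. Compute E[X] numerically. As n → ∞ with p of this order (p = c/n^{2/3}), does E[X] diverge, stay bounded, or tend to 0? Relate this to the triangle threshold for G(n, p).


Number of potential triangles: C(52, 3) = 22100.
Each occurs with probability p³ ≈ (0.57423)³ ≈ 1.8934911e-01.
By linearity: E[X] = C(52, 3)·p³ ≈ 22100 · 1.8934911e-01 ≈ 4184.61538.
Since α = 2/3 < 1, p = c/n^{2/3} ≫ 1/n is above the triangle threshold p ~ 1/n. Asymptotically E[X] ~ (c³/6)·n^{3(1−α)} = (8³/6)·n^{1} → ∞; triangles are abundant w.h.p.

E[X] ≈ 4184.61538; in regime p = Θ(1/n^{2/3}) E[X] diverges (above the triangle threshold p ~ 1/n).


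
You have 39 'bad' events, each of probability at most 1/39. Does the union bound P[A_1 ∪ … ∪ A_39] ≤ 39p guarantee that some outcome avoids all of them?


Union bound: P[∪_{i=1}^{39} A_i] ≤ Σ_i P[A_i] ≤ 39·p = 39·(1/39) = 1.
Numerically: 1 ≈ 1.00000.
Is 1 < 1? NO.
Since the bound 1 is ≥ 1, the union bound is uninformative here; it does NOT by itself certify existence.

39·p = 1 ≈ 1.00000; existence NOT certified by the union bound.


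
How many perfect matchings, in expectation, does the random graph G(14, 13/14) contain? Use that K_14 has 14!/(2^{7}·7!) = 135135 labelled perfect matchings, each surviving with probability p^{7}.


K_14 has 14!/(2^{7}·7!) = 135135 labelled perfect matchings.
For each such perfect matching H, let X_H = 1 if all 7 edges of H are present in G. Then P[X_H = 1] = p^{7} = (13/14)^{7} = 62748517/105413504.
Summing the indicators: E[X] = Σ_H E[X_H] = 135135 · p^{7} = 135135 · 62748517/105413504 = 1211360120685/15059072.
Numerically: E[X] ≈ 80441.

E[X] = 135135 · (13/14)^{7} = 1211360120685/15059072 ≈ 80441.


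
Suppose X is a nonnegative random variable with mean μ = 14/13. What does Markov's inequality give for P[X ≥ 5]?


μ = E[X] = 14/13, a = 5.
Markov: P[X ≥ 5] ≤ μ/a = (14/13)/5 = 14/65.
Numerically: ≈ 0.21538.
(Since a = 5 > μ = 1.07692, the bound 14/65 is < 1 and informative.)

P[X ≥ 5] ≤ 14/65 ≈ 0.21538.


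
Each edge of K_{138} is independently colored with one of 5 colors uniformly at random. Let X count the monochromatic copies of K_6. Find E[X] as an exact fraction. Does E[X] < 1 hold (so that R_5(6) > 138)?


E[X] = C(138, 6) · 5^{1 − 15} = 8592039666 · 5^{−14} = 8592039666/6103515625.
As a reduced fraction: E[X] = 8592039666/6103515625 ≈ 1.4077198.
Is E[X] < 1? NO.
Since E[X] ≥ 1, the first-moment bound is inconclusive at n = 138; it does NOT by itself certify R_5(6) > 138.

E[X] = 8592039666/6103515625 ≈ 1.4077198; E[X] ≥ 1; first-moment method inconclusive here.


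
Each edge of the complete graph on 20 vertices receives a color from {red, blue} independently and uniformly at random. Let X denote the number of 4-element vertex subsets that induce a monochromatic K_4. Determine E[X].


Let X = Σ_S X_S over the C(20, 4) = 4845 subsets S of size 4, where X_S = 1 if the K_4 on S is monochromatic.
For a fixed S, the K_4 on S has C(4, 2) = 6 edges. P[all 6 edges red] = (1/2)^6, and likewise for blue, so P[monochromatic] = 2·(1/2)^6 = 2^{1 − 6} = 1/32.
By linearity: E[X] = C(20, 4) · 2^{1 − 6} = 4845 · 1/32 = 4845/32.
Numerically: E[X] ≈ 151.406.

E[X] = C(20,4)·2^(1−C(4,2)) = 4845/32 ≈ 151.406.


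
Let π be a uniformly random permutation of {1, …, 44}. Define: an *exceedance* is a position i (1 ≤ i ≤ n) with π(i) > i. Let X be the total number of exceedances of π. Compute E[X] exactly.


Write X = Σ_{i=1}^{44} X_i, where X_i = 1_{π(i) > i}.
For each fixed i, π(i) is uniform over {1, …, 44} (marginal of a uniform permutation), so P[π(i) > i] = (n − i)/n. Summing: Σ_{i=1}^{44} (n − i)/n = (0 + 1 + … + 43)/44 = 44(44 − 1)/(2·44) = (44 − 1)/2.
Hence E[X] = Σ_{i=1}^{44} (44 − i)/44 = 43/2 ≈ 21.50000.

E[X] = 43/2 = 21.50000.


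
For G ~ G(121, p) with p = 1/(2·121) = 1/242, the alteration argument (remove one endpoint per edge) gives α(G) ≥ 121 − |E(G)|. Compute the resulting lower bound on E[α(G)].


E[|E(G)|] = C(121, 2)·p = 7260 · (1/242) = 30.
E[α(G)] ≥ n − E[|E(G)|] = 121 − 30 = 91.
Numerically: ≈ 91.000000.
(This is only a lower bound; the true E[α(G)] may be larger.)

E[α(G)] ≥ 91 ≈ 91.000000.


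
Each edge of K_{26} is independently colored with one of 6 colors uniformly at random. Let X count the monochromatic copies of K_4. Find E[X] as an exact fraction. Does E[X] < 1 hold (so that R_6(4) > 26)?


E[X] = C(26, 4) · 6^{1 − 6} = 14950 · 6^{−5} = 14950/7776.
As a reduced fraction: E[X] = 7475/3888 ≈ 1.9225823.
Is E[X] < 1? NO.
Since E[X] ≥ 1, the first-moment bound is inconclusive at n = 26; it does NOT by itself certify R_6(4) > 26.

E[X] = 7475/3888 ≈ 1.9225823; E[X] ≥ 1; first-moment method inconclusive here.


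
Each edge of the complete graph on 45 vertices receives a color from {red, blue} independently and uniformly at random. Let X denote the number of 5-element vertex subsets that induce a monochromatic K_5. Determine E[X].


Let X = Σ_S X_S over the C(45, 5) = 1221759 subsets S of size 5, where X_S = 1 if the K_5 on S is monochromatic.
For a fixed S, the K_5 on S has C(5, 2) = 10 edges. P[all 10 edges red] = (1/2)^10, and likewise for blue, so P[monochromatic] = 2·(1/2)^10 = 2^{1 − 10} = 1/512.
Summing: E[X] = C(45, 5) · 2^{1 − 10} = 1221759 · 1/512 = 1221759/512.
Numerically: E[X] ≈ 2386.248047.

E[X] = C(45,5)·2^(1−C(5,2)) = 1221759/512 ≈ 2386.248047.


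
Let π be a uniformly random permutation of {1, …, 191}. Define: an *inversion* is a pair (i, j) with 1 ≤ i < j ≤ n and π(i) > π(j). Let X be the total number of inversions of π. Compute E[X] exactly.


Write X = Σ X_I over the C(191, 2) = 18145 pairs i < j, with X_I the indicator of one inversion.
There are 18145 indicators.
For each fixed pair i < j, the values π(i) and π(j) are two distinct elements of {1, …, 191} in uniformly random order; by symmetry P[π(i) > π(j)] = 1/2.
By linearity: E[X] = 18145 · (1/2) = C(191, 2) · (1/2) = 18145/2 = 18145/2 ≈ 9072.5000.

E[X] = 18145/2 = 9072.5000.


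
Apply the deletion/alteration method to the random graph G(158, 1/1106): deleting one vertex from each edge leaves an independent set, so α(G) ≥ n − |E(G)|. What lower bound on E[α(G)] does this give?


E[|E(G)|] = C(158, 2)·p = 12403 · (1/1106) = 157/14.
E[α(G)] ≥ n − E[|E(G)|] = 158 − 157/14 = 2055/14.
Numerically: ≈ 146.786.
(This is only a lower bound; the true E[α(G)] may be larger.)

E[α(G)] ≥ 2055/14 ≈ 146.786.


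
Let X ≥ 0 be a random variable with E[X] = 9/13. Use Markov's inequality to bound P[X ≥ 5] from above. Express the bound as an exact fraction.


μ = E[X] = 9/13, a = 5.
Markov: P[X ≥ 5] ≤ μ/a = (9/13)/5 = 9/65.
Numerically: ≈ 0.138462.
(Since a = 5 > μ = 0.692308, the bound 9/65 is < 1 and informative.)

P[X ≥ 5] ≤ 9/65 ≈ 0.138462.


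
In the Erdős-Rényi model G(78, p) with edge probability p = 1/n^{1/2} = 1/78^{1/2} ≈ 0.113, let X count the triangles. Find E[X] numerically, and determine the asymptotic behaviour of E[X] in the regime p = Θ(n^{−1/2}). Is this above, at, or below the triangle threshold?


Number of potential triangles: C(78, 3) = 76076.
Each occurs with probability p³ ≈ (0.113)³ ≈ 1.45164e-03.
By linearity: E[X] = C(78, 3)·p³ ≈ 76076 · 1.45164e-03 ≈ 110.435.
Since α = 1/2 < 1, p = c/n^{1/2} ≫ 1/n is above the triangle threshold p ~ 1/n. Asymptotically E[X] ~ (c³/6)·n^{3(1−α)} = (1³/6)·n^{1.5} → ∞; triangles are abundant w.h.p.

E[X] ≈ 110.435; in regime p = Θ(1/n^{1/2}) E[X] diverges (above the triangle threshold p ~ 1/n).


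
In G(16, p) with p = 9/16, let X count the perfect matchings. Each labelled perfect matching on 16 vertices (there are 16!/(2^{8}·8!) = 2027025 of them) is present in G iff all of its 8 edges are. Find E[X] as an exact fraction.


K_16 has 16!/(2^{8}·8!) = 2027025 labelled perfect matchings.
For each such perfect matching H, let X_H = 1 if all 8 edges of H are present in G. Then P[X_H = 1] = p^{8} = (9/16)^{8} = 43046721/4294967296.
Summing the indicators: E[X] = Σ_H E[X_H] = 2027025 · p^{8} = 2027025 · 43046721/4294967296 = 87256779635025/4294967296.
Numerically: E[X] ≈ 2.032e+04.

E[X] = 2027025 · (9/16)^{8} = 87256779635025/4294967296 ≈ 2.032e+04.


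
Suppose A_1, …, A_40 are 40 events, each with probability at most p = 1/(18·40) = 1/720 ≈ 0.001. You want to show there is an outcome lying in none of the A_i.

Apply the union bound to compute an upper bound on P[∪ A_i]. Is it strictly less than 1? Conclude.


Union bound: P[∪_{i=1}^{40} A_i] ≤ Σ_i P[A_i] ≤ 40·p = 40·(1/720) = 1/18.
Numerically: 1/18 ≈ 0.056.
Is 1/18 < 1? YES.
Since P[∪ A_i] ≤ 1/18 < 1, the complement has P[∩ A_i^c] ≥ 1 − 1/18 = 17/18 > 0, so some outcome avoids every A_i.

40·p = 1/18 ≈ 0.056; existence CERTIFIED by the union bound.


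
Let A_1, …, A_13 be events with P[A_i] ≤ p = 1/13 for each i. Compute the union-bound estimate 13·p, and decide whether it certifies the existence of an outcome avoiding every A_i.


Union bound: P[∪_{i=1}^{13} A_i] ≤ Σ_i P[A_i] ≤ 13·p = 13·(1/13) = 1.
Numerically: 1 ≈ 1.000.
Is 1 < 1? NO.
Since the bound 1 is ≥ 1, the union bound is uninformative here; it does NOT by itself certify existence.

13·p = 1 ≈ 1.000; existence NOT certified by the union bound.


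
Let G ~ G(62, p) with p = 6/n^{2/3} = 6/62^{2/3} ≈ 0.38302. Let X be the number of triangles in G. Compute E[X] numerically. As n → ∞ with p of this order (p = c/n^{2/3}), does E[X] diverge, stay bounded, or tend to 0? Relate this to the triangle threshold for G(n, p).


Number of potential triangles: C(62, 3) = 37820.
Each occurs with probability p³ ≈ (0.38302)³ ≈ 5.6191467e-02.
By linearity: E[X] = C(62, 3)·p³ ≈ 37820 · 5.6191467e-02 ≈ 2125.16129.
Since α = 2/3 < 1, p = c/n^{2/3} ≫ 1/n is above the triangle threshold p ~ 1/n. Asymptotically E[X] ~ (c³/6)·n^{3(1−α)} = (6³/6)·n^{1} → ∞; triangles are abundant w.h.p.

E[X] ≈ 2125.16129; in regime p = Θ(1/n^{2/3}) E[X] diverges (above the triangle threshold p ~ 1/n).


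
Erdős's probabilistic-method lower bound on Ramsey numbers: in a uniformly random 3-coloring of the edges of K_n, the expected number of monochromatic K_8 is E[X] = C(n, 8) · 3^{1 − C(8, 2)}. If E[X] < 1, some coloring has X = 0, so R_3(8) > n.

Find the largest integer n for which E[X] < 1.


We need C(n, 8) · 3^{1 − 28} < 1, i.e. C(n, 8) < 3^{28 − 1} = 7625597484987.
Check values of n near the boundary:
  n = 154: C(154, 8) = 6521818990995; 6521818990995 < 7625597484987? YES
  n = 155: C(155, 8) = 6876747915675; 6876747915675 < 7625597484987? YES
  n = 156: C(156, 8) = 7248464019225; 7248464019225 < 7625597484987? YES
  n = 157: C(157, 8) = 7637643295425; 7637643295425 < 7625597484987? NO
The largest n with C(n, 8) < 7625597484987 is n = 156 (where E[X] = 805384891025/847288609443 ≈ 0.950544). Hence R_3(8) > 156, i.e. R_3(8) ≥ 157.

Largest n = 156; hence R_3(8) > 156.


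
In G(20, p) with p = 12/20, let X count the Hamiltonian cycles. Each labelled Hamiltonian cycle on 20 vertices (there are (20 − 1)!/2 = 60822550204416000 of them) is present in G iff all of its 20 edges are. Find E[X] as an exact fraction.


K_20 has (20 − 1)!/2 = 60822550204416000 labelled Hamiltonian cycles.
For each such Hamiltonian cycle H, let X_H = 1 if all 20 edges of H are present in G. Then P[X_H = 1] = p^{20} = (3/5)^{20} = 3486784401/95367431640625.
Summing the indicators: E[X] = Σ_H E[X_H] = 60822550204416000 · p^{20} = 60822550204416000 · 3486784401/95367431640625 = 1696600954254376560918528/762939453125.
Numerically: E[X] ≈ 2.224e+12.

E[X] = 60822550204416000 · (3/5)^{20} = 1696600954254376560918528/762939453125 ≈ 2.224e+12.


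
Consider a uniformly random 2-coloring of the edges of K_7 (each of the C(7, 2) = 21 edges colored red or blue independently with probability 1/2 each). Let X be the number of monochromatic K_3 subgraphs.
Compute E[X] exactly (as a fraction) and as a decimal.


Let X = Σ_S X_S over the C(7, 3) = 35 subsets S of size 3, where X_S = 1 if the K_3 on S is monochromatic.
For a fixed S, the K_3 on S has C(3, 2) = 3 edges. P[all 3 edges red] = (1/2)^3, and likewise for blue, so P[monochromatic] = 2·(1/2)^3 = 2^{1 − 3} = 1/4.
Summing: E[X] = C(7, 3) · 2^{1 − 3} = 35 · 1/4 = 35/4.
Numerically: E[X] ≈ 8.750.

E[X] = C(7,3)·2^(1−C(3,2)) = 35/4 ≈ 8.750.


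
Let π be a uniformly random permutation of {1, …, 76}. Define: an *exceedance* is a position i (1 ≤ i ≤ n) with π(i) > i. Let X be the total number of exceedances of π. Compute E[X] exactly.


Write X = Σ_{i=1}^{76} X_i, where X_i = 1_{π(i) > i}.
For each fixed i, π(i) is uniform over {1, …, 76} (marginal of a uniform permutation), so P[π(i) > i] = (n − i)/n. Summing: Σ_{i=1}^{76} (n − i)/n = (0 + 1 + … + 75)/76 = 76(76 − 1)/(2·76) = (76 − 1)/2.
Hence E[X] = Σ_{i=1}^{76} (76 − i)/76 = 75/2 ≈ 37.500000.

E[X] = 75/2 = 37.500000.


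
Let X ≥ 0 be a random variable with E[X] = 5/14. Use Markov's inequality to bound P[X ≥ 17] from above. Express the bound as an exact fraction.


μ = E[X] = 5/14, a = 17.
Markov: P[X ≥ 17] ≤ μ/a = (5/14)/17 = 5/238.
Numerically: ≈ 0.021008.
(Since a = 17 > μ = 0.357143, the bound 5/238 is < 1 and informative.)

P[X ≥ 17] ≤ 5/238 ≈ 0.021008.


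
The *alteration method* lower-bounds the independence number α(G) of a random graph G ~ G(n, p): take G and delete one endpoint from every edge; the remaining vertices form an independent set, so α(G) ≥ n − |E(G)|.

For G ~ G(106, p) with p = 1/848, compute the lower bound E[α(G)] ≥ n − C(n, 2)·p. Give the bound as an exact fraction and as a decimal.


E[|E(G)|] = C(106, 2)·p = 5565 · (1/848) = 105/16.
E[α(G)] ≥ n − E[|E(G)|] = 106 − 105/16 = 1591/16.
Numerically: ≈ 99.43750.
(This is only a lower bound; the true E[α(G)] may be larger.)

E[α(G)] ≥ 1591/16 ≈ 99.43750.


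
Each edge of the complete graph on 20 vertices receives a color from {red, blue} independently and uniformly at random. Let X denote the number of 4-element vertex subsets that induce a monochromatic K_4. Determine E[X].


Let X = Σ_S X_S over the C(20, 4) = 4845 subsets S of size 4, where X_S = 1 if the K_4 on S is monochromatic.
For a fixed S, the K_4 on S has C(4, 2) = 6 edges. P[all 6 edges red] = (1/2)^6, and likewise for blue, so P[monochromatic] = 2·(1/2)^6 = 2^{1 − 6} = 1/32.
Summing: E[X] = C(20, 4) · 2^{1 − 6} = 4845 · 1/32 = 4845/32.
Numerically: E[X] ≈ 151.40625.

E[X] = C(20,4)·2^(1−C(4,2)) = 4845/32 ≈ 151.40625.


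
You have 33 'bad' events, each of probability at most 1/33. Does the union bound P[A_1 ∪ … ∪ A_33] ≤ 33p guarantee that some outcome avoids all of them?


Union bound: P[∪_{i=1}^{33} A_i] ≤ Σ_i P[A_i] ≤ 33·p = 33·(1/33) = 1.
Numerically: 1 ≈ 1.0000.
Is 1 < 1? NO.
Since the bound 1 is ≥ 1, the union bound is uninformative here; it does NOT by itself certify existence.

33·p = 1 ≈ 1.0000; existence NOT certified by the union bound.


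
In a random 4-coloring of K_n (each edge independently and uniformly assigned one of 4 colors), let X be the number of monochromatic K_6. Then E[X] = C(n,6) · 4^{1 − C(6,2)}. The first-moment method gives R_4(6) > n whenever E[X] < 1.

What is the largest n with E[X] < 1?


We need C(n, 6) · 4^{1 − 15} < 1, i.e. C(n, 6) < 4^{15 − 1} = 268435456.
Check values of n near the boundary:
  n = 73: C(73, 6) = 170230452; 170230452 < 268435456? YES
  n = 74: C(74, 6) = 185250786; 185250786 < 268435456? YES
  n = 75: C(75, 6) = 201359550; 201359550 < 268435456? YES
  n = 76: C(76, 6) = 218618940; 218618940 < 268435456? YES
  n = 77: C(77, 6) = 237093780; 237093780 < 268435456? YES
  n = 78: C(78, 6) = 256851595; 256851595 < 268435456? YES
  n = 79: C(79, 6) = 277962685; 277962685 < 268435456? NO
  n = 80: C(80, 6) = 300500200; 300500200 < 268435456? NO
  n = 81: C(81, 6) = 324540216; 324540216 < 268435456? NO
The largest n with C(n, 6) < 268435456 is n = 78 (where E[X] = 256851595/268435456 ≈ 0.956847). Hence R_4(6) > 78, i.e. R_4(6) ≥ 79.

Largest n = 78; hence R_4(6) > 78.


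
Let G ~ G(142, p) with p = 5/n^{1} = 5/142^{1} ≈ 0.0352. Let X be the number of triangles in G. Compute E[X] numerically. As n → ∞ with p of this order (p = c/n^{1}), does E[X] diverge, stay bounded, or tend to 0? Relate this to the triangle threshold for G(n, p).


Number of potential triangles: C(142, 3) = 467180.
Each occurs with probability p³ ≈ (0.0352)³ ≈ 4.36561e-05.
By linearity: E[X] = C(142, 3)·p³ ≈ 467180 · 4.36561e-05 ≈ 20.395.
Here α = 1, so p = 5/n is exactly at the triangle threshold p ~ 1/n. Asymptotically E[X] → c³/6 = 5³/6 = 125/6 ≈ 20.833, a bounded constant. In this regime the triangle count is asymptotically Poisson(c³/6).

E[X] ≈ 20.395; in regime p = Θ(1/n^{1}) E[X] stays bounded (at the triangle threshold p ~ 1/n).


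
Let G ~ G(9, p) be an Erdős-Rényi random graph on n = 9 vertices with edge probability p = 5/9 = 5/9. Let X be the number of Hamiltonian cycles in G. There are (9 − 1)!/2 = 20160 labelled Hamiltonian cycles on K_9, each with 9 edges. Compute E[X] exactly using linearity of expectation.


K_9 has (9 − 1)!/2 = 20160 labelled Hamiltonian cycles.
For each such Hamiltonian cycle H, let X_H = 1 if all 9 edges of H are present in G. Then P[X_H = 1] = p^{9} = (5/9)^{9} = 1953125/387420489.
By linearity of expectation: E[X] = Σ_H E[X_H] = 20160 · p^{9} = 20160 · 1953125/387420489 = 4375000000/43046721.
Numerically: E[X] ≈ 101.6.

E[X] = 20160 · (5/9)^{9} = 4375000000/43046721 ≈ 101.6.


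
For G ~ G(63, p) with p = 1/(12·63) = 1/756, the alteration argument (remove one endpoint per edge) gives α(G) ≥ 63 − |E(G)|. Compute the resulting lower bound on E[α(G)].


E[|E(G)|] = C(63, 2)·p = 1953 · (1/756) = 31/12.
E[α(G)] ≥ n − E[|E(G)|] = 63 − 31/12 = 725/12.
Numerically: ≈ 60.416667.
(This is only a lower bound; the true E[α(G)] may be larger.)

E[α(G)] ≥ 725/12 ≈ 60.416667.
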